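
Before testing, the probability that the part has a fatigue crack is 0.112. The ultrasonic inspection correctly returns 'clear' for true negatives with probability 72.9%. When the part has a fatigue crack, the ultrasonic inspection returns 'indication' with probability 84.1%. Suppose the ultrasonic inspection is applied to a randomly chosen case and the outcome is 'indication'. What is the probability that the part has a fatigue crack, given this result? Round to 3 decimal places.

Write H for 'the part has a fatigue crack'. Prior odds H:¬H = 0.112/0.888 = 0.12613. For the 'indication' outcome, the likelihood ratio is 0.841/0.271 = 3.1033.
Posterior odds = 0.12613 × 3.1033 = 0.39141, so P(H|E) = 0.39141/(1+0.39141) = 0.281.

P(H | E) ≈ 0.281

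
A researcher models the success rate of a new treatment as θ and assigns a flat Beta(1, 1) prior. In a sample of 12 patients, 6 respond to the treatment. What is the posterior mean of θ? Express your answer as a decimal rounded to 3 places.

Observing 6 successes and 6 failures updates Beta(1, 1) by adding the success and failure counts to the two shape parameters: α = 1+6 = 7, β = 1+6 = 7.
Posterior mean = α/(α+β) = 7/14 = 0.500.

Posterior mean ≈ 0.500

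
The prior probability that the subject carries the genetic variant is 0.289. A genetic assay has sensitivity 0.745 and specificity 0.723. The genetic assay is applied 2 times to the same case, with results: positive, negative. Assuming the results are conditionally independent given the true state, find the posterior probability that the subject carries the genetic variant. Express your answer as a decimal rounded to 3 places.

Posterior P(H) ≈ 0.278

With H the event that the subject carries the genetic variant, the joint likelihood of the observed sequence is P(data|H) = 0.745·0.255 = 0.18998 and P(data|¬H) = 0.277·0.723 = 0.20027.
Bayes: P(H|data) = 0.289·0.18998 / (0.289·0.18998 + 0.711·0.20027) = 0.054903/0.19730 = 0.2783.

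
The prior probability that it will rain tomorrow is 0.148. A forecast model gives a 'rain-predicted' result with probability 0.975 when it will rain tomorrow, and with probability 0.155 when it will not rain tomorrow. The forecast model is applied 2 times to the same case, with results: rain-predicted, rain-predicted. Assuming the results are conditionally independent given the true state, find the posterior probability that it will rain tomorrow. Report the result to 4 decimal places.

Posterior P(H) ≈ 0.8730

Let H be the event that it will rain tomorrow; start with P(H) = 0.148. P('rain-predicted'|H) = 0.975, P('rain-predicted'|¬H) = 0.155.
Update on result 1 ('rain-predicted'): P(H) ← 0.975·0.1480 / (0.975·0.1480 + 0.155·0.8520) = 0.14430/0.27636 = 0.5221.
Update on result 2 ('rain-predicted'): P(H) ← 0.975·0.5221 / (0.975·0.5221 + 0.155·0.4779) = 0.50909/0.58316 = 0.8730.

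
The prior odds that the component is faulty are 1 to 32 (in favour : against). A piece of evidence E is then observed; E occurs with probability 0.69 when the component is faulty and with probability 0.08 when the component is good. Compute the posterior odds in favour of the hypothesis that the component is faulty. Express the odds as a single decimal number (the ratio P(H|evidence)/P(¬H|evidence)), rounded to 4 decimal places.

Posterior odds ≈ 0.2695

Prior odds = 1/32 = 0.031250.
Likelihood ratio for E = 0.69/0.08 = 8.6250.
Posterior odds = prior odds × LR = 0.26953.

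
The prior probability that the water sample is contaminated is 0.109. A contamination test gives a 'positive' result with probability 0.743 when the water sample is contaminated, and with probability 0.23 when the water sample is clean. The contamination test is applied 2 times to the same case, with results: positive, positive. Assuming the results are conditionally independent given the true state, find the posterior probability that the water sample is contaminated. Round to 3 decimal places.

Posterior P(H) ≈ 0.561

Let H be the event that the water sample is contaminated; start with P(H) = 0.109. P('positive'|H) = 0.743, P('positive'|¬H) = 0.23.
Update on result 1 ('positive'): P(H) ← 0.743·0.1090 / (0.743·0.1090 + 0.23·0.8910) = 0.080987/0.28592 = 0.2833.
Update on result 2 ('positive'): P(H) ← 0.743·0.2833 / (0.743·0.2833 + 0.23·0.7167) = 0.21046/0.37531 = 0.5608.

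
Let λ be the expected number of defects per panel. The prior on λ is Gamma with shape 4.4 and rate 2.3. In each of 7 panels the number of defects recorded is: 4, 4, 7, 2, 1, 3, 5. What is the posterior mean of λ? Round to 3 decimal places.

Posterior mean ≈ 3.269

Total count ∑xᵢ = 26 over n = 7 panels.
Gamma is conjugate to the Poisson likelihood: posterior is Gamma(shape = 4.4+26 = 30.4, rate = 2.3+7 = 9.3).
E[λ | data] = 30.4/9.3 = 3.269.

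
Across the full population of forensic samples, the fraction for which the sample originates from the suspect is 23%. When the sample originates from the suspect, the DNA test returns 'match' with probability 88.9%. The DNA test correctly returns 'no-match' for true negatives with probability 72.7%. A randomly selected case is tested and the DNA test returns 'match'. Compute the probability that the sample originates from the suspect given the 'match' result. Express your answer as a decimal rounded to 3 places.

P(H | E) ≈ 0.493

Let H be the event that the sample originates from the suspect. P(H) = 0.23, so P(¬H) = 0.77. With E the 'match' result, P(E|H) = 0.889 and P(E|¬H) = 0.273.
P(E) = 0.889·0.23 + 0.273·0.77 = 0.20447 + 0.21021 = 0.41468.
By Bayes' theorem, P(H|E) = 0.20447 / 0.41468 = 0.493.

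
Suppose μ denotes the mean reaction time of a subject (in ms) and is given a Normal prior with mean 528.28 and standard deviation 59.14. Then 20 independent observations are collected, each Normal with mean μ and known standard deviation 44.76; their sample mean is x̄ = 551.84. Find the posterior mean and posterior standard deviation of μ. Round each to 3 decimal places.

Posterior mean ≈ 551.184; posterior SD ≈ 9.868

Prior precision 1/τ₀² = 1/59.14² = 0.00028592; data precision n/σ² = 20/44.76² = 0.00998274.
Posterior precision = 0.00028592 + 0.00998274 = 0.0102687, giving posterior SD = 1/√0.0102687 = 9.868.
Posterior mean = (0.00028592·528.28 + 0.00998274·551.84) / 0.0102687 = 551.184.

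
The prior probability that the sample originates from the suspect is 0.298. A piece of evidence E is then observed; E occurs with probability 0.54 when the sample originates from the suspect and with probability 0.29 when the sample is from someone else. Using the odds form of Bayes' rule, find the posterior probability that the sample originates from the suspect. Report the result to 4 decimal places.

Posterior probability ≈ 0.4415

Prior odds = 0.298/(1−0.298) = 0.42450.
Likelihood ratio for E = 0.54/0.29 = 1.8621.
Posterior odds = prior odds × LR = 0.79045.
Posterior probability = odds/(1+odds) = 0.79045/1.7905 = 0.4415.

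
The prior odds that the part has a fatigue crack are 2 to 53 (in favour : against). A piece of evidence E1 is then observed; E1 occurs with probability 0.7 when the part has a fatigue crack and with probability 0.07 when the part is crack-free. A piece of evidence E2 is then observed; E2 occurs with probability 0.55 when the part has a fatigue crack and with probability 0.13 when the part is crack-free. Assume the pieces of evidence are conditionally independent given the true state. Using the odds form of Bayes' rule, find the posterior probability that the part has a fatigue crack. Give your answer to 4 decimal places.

Prior odds = 2/53 = 0.037736.
Likelihood ratio for E1 = 0.7/0.07 = 10.0000.
Likelihood ratio for E2 = 0.55/0.13 = 4.2308.
Posterior odds = prior odds × LR₁ × LR₂ = 1.5965.
Posterior probability = odds/(1+odds) = 1.5965/2.5965 = 0.6149.

Posterior probability ≈ 0.6149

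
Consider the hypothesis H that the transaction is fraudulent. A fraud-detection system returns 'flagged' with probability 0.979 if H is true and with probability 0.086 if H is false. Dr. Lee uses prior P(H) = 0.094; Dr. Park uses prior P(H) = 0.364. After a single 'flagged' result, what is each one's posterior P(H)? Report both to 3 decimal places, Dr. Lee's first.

The likelihood ratio for a 'flagged' result is 0.979/0.086 = 11.384.
Dr. Lee: prior odds 0.094/0.906 = 0.10375; posterior odds 1.1811; posterior probability 0.542.
Dr. Park: prior odds 0.364/0.636 = 0.57233; posterior odds 6.5152; posterior probability 0.867.

Dr. Lee: 0.542; Dr. Park: 0.867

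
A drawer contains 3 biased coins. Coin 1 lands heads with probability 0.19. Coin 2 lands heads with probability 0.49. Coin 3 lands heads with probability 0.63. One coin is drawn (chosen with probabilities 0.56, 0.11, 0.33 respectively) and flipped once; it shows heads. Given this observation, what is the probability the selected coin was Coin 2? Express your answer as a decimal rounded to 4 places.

Tabulate prior·likelihood by source: [1] prior 0.56, lik 0.19, product 0.1064; [2] prior 0.11, lik 0.49, product 0.05390; [3] prior 0.33, lik 0.63, product 0.2079.
Normalizing constant = 0.36820; the posterior for Coin 2 is its product over the sum, 0.05390/0.36820 = 0.1464.

Posterior probability ≈ 0.1464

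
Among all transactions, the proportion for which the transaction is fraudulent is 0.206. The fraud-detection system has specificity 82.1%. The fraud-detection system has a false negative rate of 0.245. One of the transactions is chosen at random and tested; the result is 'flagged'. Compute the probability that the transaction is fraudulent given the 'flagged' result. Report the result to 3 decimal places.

P(H | E) ≈ 0.523

Write H for 'the transaction is fraudulent'. Prior odds H:¬H = 0.206/0.794 = 0.25945. For the 'flagged' outcome, the likelihood ratio is 0.755/0.179 = 4.2179.
Posterior odds = 0.25945 × 4.2179 = 1.0943, so P(H|E) = 1.0943/(1+1.0943) = 0.523.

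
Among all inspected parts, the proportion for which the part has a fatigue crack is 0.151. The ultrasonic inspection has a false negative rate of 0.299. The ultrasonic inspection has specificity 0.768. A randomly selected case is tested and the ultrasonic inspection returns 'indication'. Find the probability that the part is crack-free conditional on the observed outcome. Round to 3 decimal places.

Write H for 'the part has a fatigue crack'. Prior odds H:¬H = 0.151/0.849 = 0.17786. For the 'indication' outcome, the likelihood ratio is 0.701/0.232 = 3.0216.
Posterior odds = 0.17786 × 3.0216 = 0.53740, so P(H|E) = 0.53740/(1+0.53740) = 0.350. Then P(¬H|E) = 1 − 0.350 = 0.650.

P(¬H | E) ≈ 0.650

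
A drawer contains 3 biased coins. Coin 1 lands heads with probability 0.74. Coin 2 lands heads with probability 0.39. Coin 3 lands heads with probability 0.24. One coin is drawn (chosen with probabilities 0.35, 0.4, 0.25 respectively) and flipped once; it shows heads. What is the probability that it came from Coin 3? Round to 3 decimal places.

P(heads|C1) = 0.74; P(heads|C2) = 0.39; P(heads|C3) = 0.24.
Prior × likelihood for each source: 0.35·0.74=0.2590, 0.4·0.39=0.1560, 0.25·0.24=0.06000. Summing gives P(heads) = 0.47500.
P(Coin 3 | heads) = 0.06000 / 0.47500 = 0.126.

Posterior probability ≈ 0.126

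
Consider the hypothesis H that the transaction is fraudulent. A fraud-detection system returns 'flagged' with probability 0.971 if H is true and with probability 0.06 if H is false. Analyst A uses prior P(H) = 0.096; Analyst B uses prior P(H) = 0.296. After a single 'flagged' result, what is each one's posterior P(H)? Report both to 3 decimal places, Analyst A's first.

Analyst A: 0.632; Analyst B: 0.872

The likelihood ratio for a 'flagged' result is 0.971/0.06 = 16.183.
Analyst A: prior odds 0.096/0.904 = 0.10619; posterior odds 1.7186; posterior probability 0.632.
Analyst B: prior odds 0.296/0.704 = 0.42045; posterior odds 6.8044; posterior probability 0.872.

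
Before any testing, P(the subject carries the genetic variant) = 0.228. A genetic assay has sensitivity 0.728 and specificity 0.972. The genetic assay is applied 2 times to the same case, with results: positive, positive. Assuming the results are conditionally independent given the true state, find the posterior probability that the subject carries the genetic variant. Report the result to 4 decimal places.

Posterior P(H) ≈ 0.9950

With H the event that the subject carries the genetic variant, the joint likelihood of the observed sequence is P(data|H) = 0.728·0.728 = 0.52998 and P(data|¬H) = 0.028·0.028 = 0.00078400.
Bayes: P(H|data) = 0.228·0.52998 / (0.228·0.52998 + 0.772·0.00078400) = 0.12084/0.12144 = 0.9950.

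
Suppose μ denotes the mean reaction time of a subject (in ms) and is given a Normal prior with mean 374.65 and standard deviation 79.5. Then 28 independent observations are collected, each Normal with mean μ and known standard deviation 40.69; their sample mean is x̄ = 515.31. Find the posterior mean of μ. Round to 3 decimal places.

Prior precision 1/τ₀² = 1/79.5² = 0.00015822; data precision n/σ² = 28/40.69² = 0.0169115.
Posterior precision = 0.00015822 + 0.0169115 = 0.0170697.
Posterior mean = (0.00015822·374.65 + 0.0169115·515.31) / 0.0170697 = 514.006.

Posterior mean ≈ 514.006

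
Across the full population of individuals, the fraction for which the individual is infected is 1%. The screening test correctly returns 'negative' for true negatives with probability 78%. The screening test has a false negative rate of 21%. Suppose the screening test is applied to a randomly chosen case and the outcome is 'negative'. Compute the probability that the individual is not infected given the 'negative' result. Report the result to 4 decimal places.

P(¬H | E) ≈ 0.9973

Write H for 'the individual is infected'. Prior odds H:¬H = 0.01/0.99 = 0.010101. For the 'negative' outcome, the likelihood ratio is 0.21/0.78 = 0.26923.
Posterior odds = 0.010101 × 0.26923 = 0.0027195, so P(H|E) = 0.0027195/(1+0.0027195) = 0.0027. Then P(¬H|E) = 1 − 0.0027 = 0.9973.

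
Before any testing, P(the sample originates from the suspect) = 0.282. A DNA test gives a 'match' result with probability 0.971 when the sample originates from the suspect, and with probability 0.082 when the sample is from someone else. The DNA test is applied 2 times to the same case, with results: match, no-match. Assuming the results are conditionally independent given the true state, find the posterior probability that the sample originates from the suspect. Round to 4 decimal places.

Let H be the event that the sample originates from the suspect; start with P(H) = 0.282. P('match'|H) = 0.971, P('match'|¬H) = 0.082.
Update on result 1 ('match'): P(H) ← 0.971·0.2820 / (0.971·0.2820 + 0.082·0.7180) = 0.27382/0.33270 = 0.8230.
Update on result 2 ('no-match'): P(H) ← 0.029·0.8230 / (0.029·0.8230 + 0.918·0.1770) = 0.023868/0.18632 = 0.1281.

Posterior P(H) ≈ 0.1281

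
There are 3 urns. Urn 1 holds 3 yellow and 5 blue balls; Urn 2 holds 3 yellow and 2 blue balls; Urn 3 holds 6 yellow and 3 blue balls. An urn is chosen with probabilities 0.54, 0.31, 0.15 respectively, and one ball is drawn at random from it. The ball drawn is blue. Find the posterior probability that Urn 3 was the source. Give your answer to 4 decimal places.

P(blue|Urn 1) = 0.625; P(blue|Urn 2) = 0.4; P(blue|Urn 3) = 0.3333.
Prior × likelihood for each source: 0.54·0.625=0.3375, 0.31·0.4=0.1240, 0.15·0.3333=0.05000. Summing gives P(blue) = 0.51150.
P(Urn 3 | blue) = 0.05000 / 0.51150 = 0.0978.

Posterior probability ≈ 0.0978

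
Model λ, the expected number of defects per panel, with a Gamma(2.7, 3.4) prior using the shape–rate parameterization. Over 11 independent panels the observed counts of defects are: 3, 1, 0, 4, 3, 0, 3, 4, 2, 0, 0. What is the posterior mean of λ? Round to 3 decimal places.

The Poisson likelihood adds the total count to the shape and the number of exposure periods to the rate. Here ∑xᵢ = 20 and n = 11, so shape 2.7→22.7 and rate 3.4→14.4.
E[λ | data] = 22.7/14.4 = 1.576.

Posterior mean ≈ 1.576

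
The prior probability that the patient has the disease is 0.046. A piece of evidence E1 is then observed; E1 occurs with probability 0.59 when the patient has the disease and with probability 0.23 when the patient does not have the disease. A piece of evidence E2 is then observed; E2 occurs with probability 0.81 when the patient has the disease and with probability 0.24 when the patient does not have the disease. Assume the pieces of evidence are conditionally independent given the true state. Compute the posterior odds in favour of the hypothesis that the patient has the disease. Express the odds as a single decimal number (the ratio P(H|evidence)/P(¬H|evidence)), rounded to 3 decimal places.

Posterior odds ≈ 0.417

Prior odds = 0.046/(1−0.046) = 0.048218.
Likelihood ratio for E1 = 0.59/0.23 = 2.5652.
Likelihood ratio for E2 = 0.81/0.24 = 3.3750.
Posterior odds = prior odds × LR₁ × LR₂ = 0.41745.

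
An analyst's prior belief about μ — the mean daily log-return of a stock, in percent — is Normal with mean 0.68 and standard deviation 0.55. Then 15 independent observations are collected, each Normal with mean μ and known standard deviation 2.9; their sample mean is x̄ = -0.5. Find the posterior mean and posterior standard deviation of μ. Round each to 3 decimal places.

With known σ, the Normal prior is conjugate. Weight on the data is w = (n/σ²)/(n/σ² + 1/τ₀²) = 1.78359/(1.78359+3.30579) = 0.35045.
Posterior mean = w·x̄ + (1−w)·μ₀ = 0.35045·-0.5 + 0.64955·0.68 = 0.266. Posterior variance = 1/(1.78359+3.30579) = 0.196488, so SD = 0.443.

Posterior mean ≈ 0.266; posterior SD ≈ 0.443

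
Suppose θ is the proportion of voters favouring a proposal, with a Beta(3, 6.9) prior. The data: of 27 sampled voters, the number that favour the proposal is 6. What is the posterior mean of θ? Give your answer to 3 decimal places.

The binomial likelihood is conjugate to the Beta prior: with 6 successes and 21 failures, the posterior is Beta(3+6, 6.9+21) = Beta(9, 27.9).
Posterior mean = α/(α+β) = 9/36.9 = 0.244.

Posterior mean ≈ 0.244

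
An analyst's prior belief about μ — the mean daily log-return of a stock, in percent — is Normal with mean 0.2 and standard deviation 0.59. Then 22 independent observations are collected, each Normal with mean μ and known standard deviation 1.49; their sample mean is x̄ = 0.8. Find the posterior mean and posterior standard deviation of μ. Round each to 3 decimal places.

Prior precision 1/τ₀² = 1/0.59² = 2.87274; data precision n/σ² = 22/1.49² = 9.90946.
Posterior precision = 2.87274 + 9.90946 = 12.7822, giving posterior SD = 1/√12.7822 = 0.280.
Posterior mean = (2.87274·0.2 + 9.90946·0.8) / 12.7822 = 0.665.

Posterior mean ≈ 0.665; posterior SD ≈ 0.280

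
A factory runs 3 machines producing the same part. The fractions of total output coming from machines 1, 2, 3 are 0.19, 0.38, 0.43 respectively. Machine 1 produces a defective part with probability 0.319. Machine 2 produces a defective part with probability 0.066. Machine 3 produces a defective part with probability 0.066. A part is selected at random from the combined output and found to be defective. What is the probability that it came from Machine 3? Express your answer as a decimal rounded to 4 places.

Tabulate prior·likelihood by source: [1] prior 0.19, lik 0.319, product 0.06061; [2] prior 0.38, lik 0.066, product 0.02508; [3] prior 0.43, lik 0.066, product 0.02838.
Normalizing constant = 0.11407; the posterior for Machine 3 is its product over the sum, 0.02838/0.11407 = 0.2488.

Posterior probability ≈ 0.2488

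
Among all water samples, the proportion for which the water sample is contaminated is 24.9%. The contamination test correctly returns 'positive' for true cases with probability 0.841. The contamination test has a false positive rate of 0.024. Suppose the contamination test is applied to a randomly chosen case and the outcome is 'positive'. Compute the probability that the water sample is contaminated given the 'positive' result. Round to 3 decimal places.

P(H | E) ≈ 0.921

Write H for 'the water sample is contaminated'. Prior odds H:¬H = 0.249/0.751 = 0.33156. For the 'positive' outcome, the likelihood ratio is 0.841/0.024 = 35.042.
Posterior odds = 0.33156 × 35.042 = 11.618, so P(H|E) = 11.618/(1+11.618) = 0.921.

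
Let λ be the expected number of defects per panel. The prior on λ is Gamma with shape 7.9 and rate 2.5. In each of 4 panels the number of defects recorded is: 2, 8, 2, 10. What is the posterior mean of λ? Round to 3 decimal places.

The Poisson likelihood adds the total count to the shape and the number of exposure periods to the rate. Here ∑xᵢ = 22 and n = 4, so shape 7.9→29.9 and rate 2.5→6.5.
Posterior mean = shape/rate = 29.9/6.5 = 4.600.

Posterior mean ≈ 4.600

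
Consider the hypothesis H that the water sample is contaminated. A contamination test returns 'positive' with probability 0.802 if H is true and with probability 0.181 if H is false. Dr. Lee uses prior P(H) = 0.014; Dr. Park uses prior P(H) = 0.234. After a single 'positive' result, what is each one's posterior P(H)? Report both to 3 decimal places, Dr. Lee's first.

Dr. Lee: 0.059; Dr. Park: 0.575

P('+'|H) = 0.802, P('+'|¬H) = 0.181.
Dr. Lee: numerator 0.802·0.014 = 0.011228; evidence = 0.011228+0.181·0.986 = 0.18969; posterior = 0.059.
Dr. Park: numerator 0.802·0.234 = 0.18767; evidence = 0.18767+0.181·0.766 = 0.32631; posterior = 0.575.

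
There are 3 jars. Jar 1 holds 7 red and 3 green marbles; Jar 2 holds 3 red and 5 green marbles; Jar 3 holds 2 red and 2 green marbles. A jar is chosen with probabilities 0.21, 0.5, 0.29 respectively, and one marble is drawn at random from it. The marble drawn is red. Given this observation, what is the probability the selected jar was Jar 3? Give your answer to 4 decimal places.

P(red|Jar 1) = 0.7; P(red|Jar 2) = 0.375; P(red|Jar 3) = 0.5.
Prior × likelihood for each source: 0.21·0.7=0.1470, 0.5·0.375=0.1875, 0.29·0.5=0.1450. Summing gives P(red) = 0.47950.
P(Jar 3 | red) = 0.1450 / 0.47950 = 0.3024.

Posterior probability ≈ 0.3024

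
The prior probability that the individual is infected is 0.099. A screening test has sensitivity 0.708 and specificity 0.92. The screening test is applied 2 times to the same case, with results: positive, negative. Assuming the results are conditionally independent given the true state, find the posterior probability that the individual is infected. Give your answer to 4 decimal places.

Posterior P(H) ≈ 0.2358

Let H be the event that the individual is infected; start with P(H) = 0.099. P('positive'|H) = 0.708, P('positive'|¬H) = 0.08.
Update on result 1 ('positive'): P(H) ← 0.708·0.0990 / (0.708·0.0990 + 0.08·0.9010) = 0.070092/0.14217 = 0.4930.
Update on result 2 ('negative'): P(H) ← 0.292·0.4930 / (0.292·0.4930 + 0.92·0.5070) = 0.14396/0.61039 = 0.2358.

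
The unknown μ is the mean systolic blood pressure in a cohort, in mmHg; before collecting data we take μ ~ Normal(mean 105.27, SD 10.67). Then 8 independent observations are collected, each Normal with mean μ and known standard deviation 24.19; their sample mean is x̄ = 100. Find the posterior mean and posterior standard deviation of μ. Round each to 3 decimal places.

With known σ, the Normal prior is conjugate. Weight on the data is w = (n/σ²)/(n/σ² + 1/τ₀²) = 0.0136716/(0.0136716+0.00878357) = 0.60884.
Posterior mean = w·x̄ + (1−w)·μ₀ = 0.60884·100 + 0.39116·105.27 = 102.061. Posterior variance = 1/(0.0136716+0.00878357) = 44.5332, so SD = 6.673.

Posterior mean ≈ 102.061; posterior SD ≈ 6.673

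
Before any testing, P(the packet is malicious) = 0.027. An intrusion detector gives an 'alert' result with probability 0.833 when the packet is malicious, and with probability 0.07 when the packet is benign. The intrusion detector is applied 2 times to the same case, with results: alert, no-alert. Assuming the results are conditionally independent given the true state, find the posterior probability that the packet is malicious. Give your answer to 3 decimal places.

Posterior P(H) ≈ 0.056

With H the event that the packet is malicious, the joint likelihood of the observed sequence is P(data|H) = 0.833·0.167 = 0.13911 and P(data|¬H) = 0.07·0.93 = 0.065100.
Bayes: P(H|data) = 0.027·0.13911 / (0.027·0.13911 + 0.973·0.065100) = 0.0037560/0.067098 = 0.0560.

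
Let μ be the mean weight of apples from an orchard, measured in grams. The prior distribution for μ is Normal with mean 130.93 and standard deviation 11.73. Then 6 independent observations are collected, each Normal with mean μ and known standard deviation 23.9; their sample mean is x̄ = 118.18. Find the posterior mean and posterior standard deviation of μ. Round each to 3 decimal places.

Posterior mean ≈ 123.394; posterior SD ≈ 7.501

Prior precision 1/τ₀² = 1/11.73² = 0.00726782; data precision n/σ² = 6/23.9² = 0.0105040.
Posterior precision = 0.00726782 + 0.0105040 = 0.0177718, giving posterior SD = 1/√0.0177718 = 7.501.
Posterior mean = (0.00726782·130.93 + 0.0105040·118.18) / 0.0177718 = 123.394.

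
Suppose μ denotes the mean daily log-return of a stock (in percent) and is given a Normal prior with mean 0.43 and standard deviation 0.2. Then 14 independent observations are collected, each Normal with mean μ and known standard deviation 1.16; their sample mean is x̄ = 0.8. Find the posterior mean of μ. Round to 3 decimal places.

With known σ, the Normal prior is conjugate. Weight on the data is w = (n/σ²)/(n/σ² + 1/τ₀²) = 10.4043/(10.4043+25.0000) = 0.29387.
Posterior mean = w·x̄ + (1−w)·μ₀ = 0.29387·0.8 + 0.70613·0.43 = 0.539.

Posterior mean ≈ 0.539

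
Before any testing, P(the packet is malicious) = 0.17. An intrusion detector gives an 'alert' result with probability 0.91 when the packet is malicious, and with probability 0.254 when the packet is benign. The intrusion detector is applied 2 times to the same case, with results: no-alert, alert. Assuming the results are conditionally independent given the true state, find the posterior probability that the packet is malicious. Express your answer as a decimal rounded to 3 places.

Let H be the event that the packet is malicious; start with P(H) = 0.17. P('alert'|H) = 0.91, P('alert'|¬H) = 0.254.
Update on result 1 ('no-alert'): P(H) ← 0.09·0.1700 / (0.09·0.1700 + 0.746·0.8300) = 0.015300/0.63448 = 0.0241.
Update on result 2 ('alert'): P(H) ← 0.91·0.0241 / (0.91·0.0241 + 0.254·0.9759) = 0.021944/0.26982 = 0.0813.

Posterior P(H) ≈ 0.081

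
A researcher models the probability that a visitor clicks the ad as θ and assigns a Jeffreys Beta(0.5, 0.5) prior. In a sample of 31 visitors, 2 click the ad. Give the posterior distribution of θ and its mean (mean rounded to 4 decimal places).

Posterior: Beta(2.5, 29.5); mean ≈ 0.0781

Observing 2 successes and 29 failures updates Beta(0.5, 0.5) by adding the success and failure counts to the two shape parameters: α = 0.5+2 = 2.5, β = 0.5+29 = 29.5.
E[θ | data] = 2.5/(2.5+29.5) = 0.0781.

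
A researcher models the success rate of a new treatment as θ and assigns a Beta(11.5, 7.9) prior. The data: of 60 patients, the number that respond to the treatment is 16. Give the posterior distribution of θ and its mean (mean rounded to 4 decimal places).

The binomial likelihood is conjugate to the Beta prior: with 16 successes and 44 failures, the posterior is Beta(11.5+16, 7.9+44) = Beta(27.5, 51.9).
E[θ | data] = 27.5/(27.5+51.9) = 0.3463.

Posterior: Beta(27.5, 51.9); mean ≈ 0.3463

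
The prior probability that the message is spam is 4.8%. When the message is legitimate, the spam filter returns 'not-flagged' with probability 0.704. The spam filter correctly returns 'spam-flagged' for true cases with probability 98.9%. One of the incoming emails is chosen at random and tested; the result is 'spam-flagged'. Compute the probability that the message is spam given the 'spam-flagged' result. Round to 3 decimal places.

Let H be the event that the message is spam. P(H) = 0.048, so P(¬H) = 0.952. With E the 'spam-flagged' result, P(E|H) = 0.989 and P(E|¬H) = 0.296.
P(E) = 0.989·0.048 + 0.296·0.952 = 0.047472 + 0.28179 = 0.32926.
By Bayes' theorem, P(H|E) = 0.047472 / 0.32926 = 0.144.

P(H | E) ≈ 0.144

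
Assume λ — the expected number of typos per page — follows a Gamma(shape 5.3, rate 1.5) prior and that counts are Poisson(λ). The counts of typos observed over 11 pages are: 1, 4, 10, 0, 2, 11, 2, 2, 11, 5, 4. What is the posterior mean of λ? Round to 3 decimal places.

Posterior mean ≈ 4.584

The Poisson likelihood adds the total count to the shape and the number of exposure periods to the rate. Here ∑xᵢ = 52 and n = 11, so shape 5.3→57.3 and rate 1.5→12.5.
Posterior mean = shape/rate = 57.3/12.5 = 4.584.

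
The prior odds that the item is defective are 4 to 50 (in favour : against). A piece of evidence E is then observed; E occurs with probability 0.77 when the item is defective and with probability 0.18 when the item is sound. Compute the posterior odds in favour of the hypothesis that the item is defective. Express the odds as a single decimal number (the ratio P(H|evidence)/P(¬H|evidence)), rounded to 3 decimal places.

Prior odds = 4/50 = 0.080000. In log-odds, ln(0.080000) = -2.5257.
Add log likelihood ratio: ln(4.2778) = 1.4534.
Posterior log-odds = -1.0723, so posterior odds = exp(-1.0723) = 0.34222.

Posterior odds ≈ 0.342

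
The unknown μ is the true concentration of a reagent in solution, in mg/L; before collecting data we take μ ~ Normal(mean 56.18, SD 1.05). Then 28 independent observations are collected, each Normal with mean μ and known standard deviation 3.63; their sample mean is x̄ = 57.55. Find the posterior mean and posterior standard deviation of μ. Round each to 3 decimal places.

Prior precision 1/τ₀² = 1/1.05² = 0.907029; data precision n/σ² = 28/3.63² = 2.12493.
Posterior precision = 0.907029 + 2.12493 = 3.03196, giving posterior SD = 1/√3.03196 = 0.574.
Posterior mean = (0.907029·56.18 + 2.12493·57.55) / 3.03196 = 57.140.

Posterior mean ≈ 57.140; posterior SD ≈ 0.574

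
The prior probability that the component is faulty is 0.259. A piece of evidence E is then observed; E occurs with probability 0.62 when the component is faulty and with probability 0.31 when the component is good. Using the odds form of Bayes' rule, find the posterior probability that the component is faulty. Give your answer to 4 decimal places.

Prior odds = 0.259/(1−0.259) = 0.34953.
Likelihood ratio for E = 0.62/0.31 = 2.0000.
Posterior odds = prior odds × LR = 0.69906.
Posterior probability = odds/(1+odds) = 0.69906/1.6991 = 0.4114.

Posterior probability ≈ 0.4114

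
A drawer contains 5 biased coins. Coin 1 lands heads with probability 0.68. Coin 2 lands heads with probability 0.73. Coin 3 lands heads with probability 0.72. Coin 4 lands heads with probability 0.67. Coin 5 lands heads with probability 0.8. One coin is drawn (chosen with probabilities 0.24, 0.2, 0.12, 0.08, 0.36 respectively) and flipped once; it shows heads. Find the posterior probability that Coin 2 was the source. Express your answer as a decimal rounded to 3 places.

P(heads|C1) = 0.68; P(heads|C2) = 0.73; P(heads|C3) = 0.72; P(heads|C4) = 0.67; P(heads|C5) = 0.8.
Prior × likelihood for each source: 0.24·0.68=0.1632, 0.2·0.73=0.1460, 0.12·0.72=0.08640, 0.08·0.67=0.05360, 0.36·0.8=0.2880. Summing gives P(heads) = 0.73720.
P(Coin 2 | heads) = 0.1460 / 0.73720 = 0.198.

Posterior probability ≈ 0.198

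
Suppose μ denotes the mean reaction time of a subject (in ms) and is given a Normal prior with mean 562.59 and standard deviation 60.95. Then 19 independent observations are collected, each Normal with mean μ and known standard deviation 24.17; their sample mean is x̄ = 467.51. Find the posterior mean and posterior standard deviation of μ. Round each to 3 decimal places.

Posterior mean ≈ 468.290; posterior SD ≈ 5.522

Prior precision 1/τ₀² = 1/60.95² = 0.00026919; data precision n/σ² = 19/24.17² = 0.0325237.
Posterior precision = 0.00026919 + 0.0325237 = 0.0327929, giving posterior SD = 1/√0.0327929 = 5.522.
Posterior mean = (0.00026919·562.59 + 0.0325237·467.51) / 0.0327929 = 468.290.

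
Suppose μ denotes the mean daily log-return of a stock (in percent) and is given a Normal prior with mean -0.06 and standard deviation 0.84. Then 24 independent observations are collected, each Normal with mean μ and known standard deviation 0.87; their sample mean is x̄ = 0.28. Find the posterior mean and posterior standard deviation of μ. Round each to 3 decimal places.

Posterior mean ≈ 0.265; posterior SD ≈ 0.174

With known σ, the Normal prior is conjugate. Weight on the data is w = (n/σ²)/(n/σ² + 1/τ₀²) = 31.7083/(31.7083+1.41723) = 0.95722.
Posterior mean = w·x̄ + (1−w)·μ₀ = 0.95722·0.28 + 0.042784·-0.06 = 0.265. Posterior variance = 1/(31.7083+1.41723) = 0.0301882, so SD = 0.174.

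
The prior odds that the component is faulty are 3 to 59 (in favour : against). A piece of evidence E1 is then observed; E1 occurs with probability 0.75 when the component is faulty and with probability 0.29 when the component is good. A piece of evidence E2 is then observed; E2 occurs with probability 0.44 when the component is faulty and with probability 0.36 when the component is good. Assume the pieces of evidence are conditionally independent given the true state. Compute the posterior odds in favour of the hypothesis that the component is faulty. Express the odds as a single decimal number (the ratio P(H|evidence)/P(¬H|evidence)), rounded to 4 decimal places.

Posterior odds ≈ 0.1607

Prior odds = 3/59 = 0.050847. In log-odds, ln(0.050847) = -2.9789.
Add log likelihood ratios: ln(2.5862) + ln(1.2222) = 1.1509.
Posterior log-odds = -1.8281, so posterior odds = exp(-1.8281) = 0.16072.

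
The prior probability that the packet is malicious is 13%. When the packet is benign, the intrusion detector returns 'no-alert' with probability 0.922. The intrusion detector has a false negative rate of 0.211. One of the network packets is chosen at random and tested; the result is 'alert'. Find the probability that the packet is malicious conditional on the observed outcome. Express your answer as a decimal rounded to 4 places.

P(H | E) ≈ 0.6018

Write H for 'the packet is malicious'. Prior odds H:¬H = 0.13/0.87 = 0.14943. For the 'alert' outcome, the likelihood ratio is 0.789/0.078 = 10.115.
Posterior odds = 0.14943 × 10.115 = 1.5115, so P(H|E) = 1.5115/(1+1.5115) = 0.6018.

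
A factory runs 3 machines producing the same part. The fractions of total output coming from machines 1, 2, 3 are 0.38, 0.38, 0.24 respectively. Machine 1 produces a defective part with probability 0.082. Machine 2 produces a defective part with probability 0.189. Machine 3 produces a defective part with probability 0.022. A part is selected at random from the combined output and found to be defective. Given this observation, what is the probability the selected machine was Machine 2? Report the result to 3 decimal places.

Posterior probability ≈ 0.663

Tabulate prior·likelihood by source: [1] prior 0.38, lik 0.082, product 0.03116; [2] prior 0.38, lik 0.189, product 0.07182; [3] prior 0.24, lik 0.022, product 0.005280.
Normalizing constant = 0.10826; the posterior for Machine 2 is its product over the sum, 0.07182/0.10826 = 0.663.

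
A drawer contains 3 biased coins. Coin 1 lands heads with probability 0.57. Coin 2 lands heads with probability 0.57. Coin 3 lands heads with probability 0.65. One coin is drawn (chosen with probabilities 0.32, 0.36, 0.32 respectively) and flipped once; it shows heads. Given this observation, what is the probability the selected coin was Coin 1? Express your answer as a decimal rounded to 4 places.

Tabulate prior·likelihood by source: [1] prior 0.32, lik 0.57, product 0.1824; [2] prior 0.36, lik 0.57, product 0.2052; [3] prior 0.32, lik 0.65, product 0.2080.
Normalizing constant = 0.59560; the posterior for Coin 1 is its product over the sum, 0.1824/0.59560 = 0.3062.

Posterior probability ≈ 0.3062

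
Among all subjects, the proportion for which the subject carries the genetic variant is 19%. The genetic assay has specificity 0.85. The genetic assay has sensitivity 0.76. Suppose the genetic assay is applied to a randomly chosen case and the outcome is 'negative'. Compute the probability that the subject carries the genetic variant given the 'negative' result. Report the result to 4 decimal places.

P(H | E) ≈ 0.0621

Write H for 'the subject carries the genetic variant'. Prior odds H:¬H = 0.19/0.81 = 0.23457. For the 'negative' outcome, the likelihood ratio is 0.24/0.85 = 0.28235.
Posterior odds = 0.23457 × 0.28235 = 0.066231, so P(H|E) = 0.066231/(1+0.066231) = 0.0621.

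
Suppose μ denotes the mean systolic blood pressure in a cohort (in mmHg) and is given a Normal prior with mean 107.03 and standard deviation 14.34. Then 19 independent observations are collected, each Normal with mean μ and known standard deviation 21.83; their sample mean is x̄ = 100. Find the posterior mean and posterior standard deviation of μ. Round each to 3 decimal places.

Posterior mean ≈ 100.764; posterior SD ≈ 4.728

Prior precision 1/τ₀² = 1/14.34² = 0.00486297; data precision n/σ² = 19/21.83² = 0.0398700.
Posterior precision = 0.00486297 + 0.0398700 = 0.0447330, giving posterior SD = 1/√0.0447330 = 4.728.
Posterior mean = (0.00486297·107.03 + 0.0398700·100) / 0.0447330 = 100.764.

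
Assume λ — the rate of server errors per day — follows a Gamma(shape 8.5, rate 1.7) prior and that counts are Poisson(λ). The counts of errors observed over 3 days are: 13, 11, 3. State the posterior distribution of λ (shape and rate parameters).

Posterior: Gamma(shape=35.5, rate=4.7)

Total count ∑xᵢ = 27 over n = 3 days.
Gamma is conjugate to the Poisson likelihood: posterior is Gamma(shape = 8.5+27 = 35.5, rate = 1.7+3 = 4.7).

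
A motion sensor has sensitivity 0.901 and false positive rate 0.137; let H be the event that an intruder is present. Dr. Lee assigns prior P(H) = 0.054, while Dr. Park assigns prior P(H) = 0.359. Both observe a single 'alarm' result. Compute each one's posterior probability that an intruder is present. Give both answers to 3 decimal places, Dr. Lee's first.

The likelihood ratio for an 'alarm' result is 0.901/0.137 = 6.5766.
Dr. Lee: prior odds 0.054/0.946 = 0.057082; posterior odds 0.37541; posterior probability 0.273.
Dr. Park: prior odds 0.359/0.641 = 0.56006; posterior odds 3.6833; posterior probability 0.786.

Dr. Lee: 0.273; Dr. Park: 0.786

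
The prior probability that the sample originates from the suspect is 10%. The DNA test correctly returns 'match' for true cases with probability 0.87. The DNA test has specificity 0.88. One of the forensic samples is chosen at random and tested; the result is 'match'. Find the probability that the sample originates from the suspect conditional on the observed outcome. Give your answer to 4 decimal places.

P(H | E) ≈ 0.4462

Let H be the event that the sample originates from the suspect. P(H) = 0.1, so P(¬H) = 0.9. With E the 'match' result, P(E|H) = 0.87 and P(E|¬H) = 0.12.
P(E) = 0.87·0.1 + 0.12·0.9 = 0.087000 + 0.10800 = 0.19500.
By Bayes' theorem, P(H|E) = 0.087000 / 0.19500 = 0.4462.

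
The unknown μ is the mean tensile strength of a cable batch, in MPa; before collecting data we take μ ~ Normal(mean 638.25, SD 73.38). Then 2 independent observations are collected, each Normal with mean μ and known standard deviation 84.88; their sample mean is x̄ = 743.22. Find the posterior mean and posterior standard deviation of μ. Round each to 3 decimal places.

With known σ, the Normal prior is conjugate. Weight on the data is w = (n/σ²)/(n/σ² + 1/τ₀²) = 0.00027760/(0.00027760+0.00018571) = 0.59916.
Posterior mean = w·x̄ + (1−w)·μ₀ = 0.59916·743.22 + 0.40084·638.25 = 701.144. Posterior variance = 1/(0.00027760+0.00018571) = 2158.36, so SD = 46.458.

Posterior mean ≈ 701.144; posterior SD ≈ 46.458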